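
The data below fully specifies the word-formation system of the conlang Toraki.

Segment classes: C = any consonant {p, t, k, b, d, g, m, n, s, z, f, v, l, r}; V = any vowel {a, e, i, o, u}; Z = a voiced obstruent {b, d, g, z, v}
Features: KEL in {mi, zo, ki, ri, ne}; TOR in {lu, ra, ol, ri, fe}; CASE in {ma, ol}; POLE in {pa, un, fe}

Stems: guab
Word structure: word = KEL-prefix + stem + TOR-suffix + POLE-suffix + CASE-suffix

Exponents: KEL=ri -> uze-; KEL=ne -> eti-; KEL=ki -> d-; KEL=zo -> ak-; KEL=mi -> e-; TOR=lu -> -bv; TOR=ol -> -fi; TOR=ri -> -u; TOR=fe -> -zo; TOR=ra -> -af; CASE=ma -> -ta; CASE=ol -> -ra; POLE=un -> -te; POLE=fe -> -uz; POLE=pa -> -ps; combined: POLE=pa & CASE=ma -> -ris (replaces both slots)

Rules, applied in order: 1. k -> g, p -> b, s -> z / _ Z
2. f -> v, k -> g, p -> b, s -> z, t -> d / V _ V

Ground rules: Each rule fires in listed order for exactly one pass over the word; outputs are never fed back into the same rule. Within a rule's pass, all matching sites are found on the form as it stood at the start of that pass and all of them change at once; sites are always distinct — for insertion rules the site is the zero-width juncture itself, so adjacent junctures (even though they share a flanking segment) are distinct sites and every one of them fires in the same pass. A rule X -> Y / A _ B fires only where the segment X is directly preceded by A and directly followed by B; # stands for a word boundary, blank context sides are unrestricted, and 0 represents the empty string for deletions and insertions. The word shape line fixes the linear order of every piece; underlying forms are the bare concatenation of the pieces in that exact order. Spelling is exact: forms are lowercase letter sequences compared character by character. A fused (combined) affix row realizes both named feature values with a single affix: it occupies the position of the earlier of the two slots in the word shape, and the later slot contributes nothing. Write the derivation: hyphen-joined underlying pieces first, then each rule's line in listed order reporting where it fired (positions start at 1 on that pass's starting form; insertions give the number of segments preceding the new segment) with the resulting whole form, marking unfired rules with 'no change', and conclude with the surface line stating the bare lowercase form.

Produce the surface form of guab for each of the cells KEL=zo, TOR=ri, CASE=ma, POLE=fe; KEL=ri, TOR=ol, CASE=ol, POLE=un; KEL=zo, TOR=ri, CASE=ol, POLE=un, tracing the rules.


cell KEL=zo, TOR=ri, CASE=ma, POLE=fe:
underlying: ak-guab-u-uz-ta
1. k -> g, p -> b, s -> z / _ Z: fires at position(s) 2: agguabuuzta
2. f -> v, k -> g, p -> b, s -> z, t -> d / V _ V: no change
surface: agguabuuzta

cell KEL=ri, TOR=ol, CASE=ol, POLE=un:
underlying: uze-guab-fi-te-ra
1. k -> g, p -> b, s -> z / _ Z: no change
2. f -> v, k -> g, p -> b, s -> z, t -> d / V _ V: fires at position(s) 10: uzeguabfidera
surface: uzeguabfidera

cell KEL=zo, TOR=ri, CASE=ol, POLE=un:
underlying: ak-guab-u-te-ra
1. k -> g, p -> b, s -> z / _ Z: fires at position(s) 2: agguabutera
2. f -> v, k -> g, p -> b, s -> z, t -> d / V _ V: fires at position(s) 8: agguabudera
surface: agguabudera


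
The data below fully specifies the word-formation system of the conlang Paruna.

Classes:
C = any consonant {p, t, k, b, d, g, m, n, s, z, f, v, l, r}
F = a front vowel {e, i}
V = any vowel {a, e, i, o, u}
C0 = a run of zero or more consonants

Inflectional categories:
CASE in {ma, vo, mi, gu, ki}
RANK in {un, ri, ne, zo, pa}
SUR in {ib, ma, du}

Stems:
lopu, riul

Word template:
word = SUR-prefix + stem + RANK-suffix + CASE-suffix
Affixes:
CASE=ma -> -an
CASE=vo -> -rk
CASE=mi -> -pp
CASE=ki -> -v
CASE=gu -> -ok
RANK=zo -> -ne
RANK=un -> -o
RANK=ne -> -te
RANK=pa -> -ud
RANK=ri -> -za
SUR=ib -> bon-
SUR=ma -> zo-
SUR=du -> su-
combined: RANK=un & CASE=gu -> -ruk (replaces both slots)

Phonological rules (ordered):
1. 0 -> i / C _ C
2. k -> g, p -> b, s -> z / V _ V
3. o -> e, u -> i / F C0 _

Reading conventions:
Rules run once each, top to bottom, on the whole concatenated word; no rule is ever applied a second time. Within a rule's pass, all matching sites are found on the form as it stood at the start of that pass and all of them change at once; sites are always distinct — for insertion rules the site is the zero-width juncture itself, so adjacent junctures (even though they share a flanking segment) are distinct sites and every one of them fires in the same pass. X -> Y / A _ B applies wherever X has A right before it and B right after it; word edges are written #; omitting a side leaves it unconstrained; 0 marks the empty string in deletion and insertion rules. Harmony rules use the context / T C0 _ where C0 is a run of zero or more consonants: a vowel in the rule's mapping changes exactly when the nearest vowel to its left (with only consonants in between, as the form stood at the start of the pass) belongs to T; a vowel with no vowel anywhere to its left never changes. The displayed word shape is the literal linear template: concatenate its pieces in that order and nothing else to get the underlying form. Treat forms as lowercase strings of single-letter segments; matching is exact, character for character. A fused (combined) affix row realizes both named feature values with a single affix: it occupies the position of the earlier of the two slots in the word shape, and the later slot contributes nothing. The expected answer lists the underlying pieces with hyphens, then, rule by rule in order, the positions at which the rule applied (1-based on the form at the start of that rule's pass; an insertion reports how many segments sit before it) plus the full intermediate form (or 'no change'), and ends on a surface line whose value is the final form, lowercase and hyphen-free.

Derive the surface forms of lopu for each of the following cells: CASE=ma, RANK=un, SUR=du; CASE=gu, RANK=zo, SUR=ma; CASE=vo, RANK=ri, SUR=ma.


cell CASE=ma, RANK=un, SUR=du:
underlying: su-lopu-o-an
1. 0 -> i / C _ C: no change
2. k -> g, p -> b, s -> z / V _ V: fires at position(s) 5: sulobuoan
3. o -> e, u -> i / F C0 _: no change
surface: sulobuoan

cell CASE=gu, RANK=zo, SUR=ma:
underlying: zo-lopu-ne-ok
1. 0 -> i / C _ C: no change
2. k -> g, p -> b, s -> z / V _ V: fires at position(s) 5: zolobuneok
3. o -> e, u -> i / F C0 _: fires at position(s) 9: zolobuneek
surface: zolobuneek

cell CASE=vo, RANK=ri, SUR=ma:
underlying: zo-lopu-za-rk
1. 0 -> i / C _ C: inserts after position(s) 9: zolopuzarik
2. k -> g, p -> b, s -> z / V _ V: fires at position(s) 5: zolobuzarik
3. o -> e, u -> i / F C0 _: no change
surface: zolobuzarik


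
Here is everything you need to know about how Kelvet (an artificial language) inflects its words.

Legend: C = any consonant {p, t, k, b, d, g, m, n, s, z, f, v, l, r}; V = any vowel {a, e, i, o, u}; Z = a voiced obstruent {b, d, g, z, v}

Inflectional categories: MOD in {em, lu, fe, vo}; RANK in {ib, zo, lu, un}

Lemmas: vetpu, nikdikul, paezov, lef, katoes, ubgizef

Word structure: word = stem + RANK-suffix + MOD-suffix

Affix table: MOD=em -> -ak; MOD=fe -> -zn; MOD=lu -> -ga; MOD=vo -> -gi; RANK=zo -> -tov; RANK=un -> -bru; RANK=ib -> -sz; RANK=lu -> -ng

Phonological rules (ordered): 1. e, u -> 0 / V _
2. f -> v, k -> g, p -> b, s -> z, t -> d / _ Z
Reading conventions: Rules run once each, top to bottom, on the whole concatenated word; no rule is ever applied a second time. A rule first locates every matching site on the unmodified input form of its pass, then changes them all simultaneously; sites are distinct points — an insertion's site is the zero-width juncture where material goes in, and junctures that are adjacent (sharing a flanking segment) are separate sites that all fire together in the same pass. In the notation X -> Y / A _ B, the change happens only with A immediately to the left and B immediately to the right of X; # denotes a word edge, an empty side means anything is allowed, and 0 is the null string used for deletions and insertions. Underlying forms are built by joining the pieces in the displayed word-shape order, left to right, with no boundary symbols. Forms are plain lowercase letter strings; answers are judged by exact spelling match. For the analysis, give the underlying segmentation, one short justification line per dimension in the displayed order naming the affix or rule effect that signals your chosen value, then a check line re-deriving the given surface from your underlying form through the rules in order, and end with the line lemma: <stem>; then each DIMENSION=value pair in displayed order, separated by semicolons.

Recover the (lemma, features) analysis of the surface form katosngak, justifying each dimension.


underlying: katoes-ng-ak
MOD=em - signalled by the affix -ak
RANK=lu - signalled by the affix -ng
check: katoesngak -> katosngak -> katosngak
lemma: katoes; MOD=em; RANK=lu


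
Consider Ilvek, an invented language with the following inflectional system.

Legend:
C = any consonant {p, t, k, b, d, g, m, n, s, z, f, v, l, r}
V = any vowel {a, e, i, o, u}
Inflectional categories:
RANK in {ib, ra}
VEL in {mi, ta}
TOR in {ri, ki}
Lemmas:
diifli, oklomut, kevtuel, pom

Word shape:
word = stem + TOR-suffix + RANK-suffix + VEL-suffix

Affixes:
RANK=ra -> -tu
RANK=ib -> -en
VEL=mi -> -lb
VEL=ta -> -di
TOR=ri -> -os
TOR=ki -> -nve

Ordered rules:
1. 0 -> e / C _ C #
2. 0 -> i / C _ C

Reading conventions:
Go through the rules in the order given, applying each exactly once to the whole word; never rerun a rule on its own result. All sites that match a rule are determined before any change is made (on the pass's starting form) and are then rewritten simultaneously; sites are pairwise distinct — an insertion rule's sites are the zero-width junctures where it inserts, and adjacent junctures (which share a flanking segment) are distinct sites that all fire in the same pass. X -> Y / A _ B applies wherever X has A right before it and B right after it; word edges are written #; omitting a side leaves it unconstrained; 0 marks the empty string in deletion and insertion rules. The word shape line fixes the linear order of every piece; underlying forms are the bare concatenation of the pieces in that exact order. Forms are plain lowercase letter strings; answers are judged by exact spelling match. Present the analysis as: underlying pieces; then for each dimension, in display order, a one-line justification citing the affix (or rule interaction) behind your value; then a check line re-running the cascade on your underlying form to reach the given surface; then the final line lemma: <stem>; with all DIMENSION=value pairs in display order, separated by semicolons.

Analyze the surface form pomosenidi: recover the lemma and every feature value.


underlying: pom-os-en-di
RANK=ib - signalled by the affix -en
VEL=ta - signalled by the affix -di
TOR=ri - signalled by the affix -os
check: pomosendi -> pomosendi -> pomosenidi
lemma: pom; RANK=ib; VEL=ta; TOR=ri


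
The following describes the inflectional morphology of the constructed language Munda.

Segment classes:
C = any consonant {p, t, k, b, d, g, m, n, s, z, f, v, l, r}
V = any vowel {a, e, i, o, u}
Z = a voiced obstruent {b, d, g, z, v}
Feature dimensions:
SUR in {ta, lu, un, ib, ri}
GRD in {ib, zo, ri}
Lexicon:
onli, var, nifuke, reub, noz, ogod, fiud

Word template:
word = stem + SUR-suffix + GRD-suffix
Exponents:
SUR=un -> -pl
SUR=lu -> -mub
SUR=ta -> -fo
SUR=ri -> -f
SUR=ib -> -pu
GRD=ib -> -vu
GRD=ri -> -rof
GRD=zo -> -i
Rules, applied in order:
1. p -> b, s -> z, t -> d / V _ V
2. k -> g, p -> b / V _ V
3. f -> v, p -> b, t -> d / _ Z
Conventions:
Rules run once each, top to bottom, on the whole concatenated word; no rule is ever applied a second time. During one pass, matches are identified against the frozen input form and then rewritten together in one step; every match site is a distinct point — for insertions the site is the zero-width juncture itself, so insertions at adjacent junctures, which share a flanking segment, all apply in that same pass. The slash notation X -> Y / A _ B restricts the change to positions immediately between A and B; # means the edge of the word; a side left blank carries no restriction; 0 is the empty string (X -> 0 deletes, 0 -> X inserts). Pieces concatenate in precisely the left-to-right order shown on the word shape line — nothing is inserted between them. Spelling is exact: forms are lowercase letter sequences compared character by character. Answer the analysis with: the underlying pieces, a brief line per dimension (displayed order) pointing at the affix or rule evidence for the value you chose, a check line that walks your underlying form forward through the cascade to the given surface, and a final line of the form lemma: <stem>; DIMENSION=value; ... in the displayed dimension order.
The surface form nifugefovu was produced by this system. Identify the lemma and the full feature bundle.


underlying: nifuke-fo-vu
SUR=ta - signalled by the affix -fo
GRD=ib - signalled by the affix -vu
check: nifukefovu -> nifukefovu -> nifugefovu -> nifugefovu
lemma: nifuke; SUR=ta; GRD=ib


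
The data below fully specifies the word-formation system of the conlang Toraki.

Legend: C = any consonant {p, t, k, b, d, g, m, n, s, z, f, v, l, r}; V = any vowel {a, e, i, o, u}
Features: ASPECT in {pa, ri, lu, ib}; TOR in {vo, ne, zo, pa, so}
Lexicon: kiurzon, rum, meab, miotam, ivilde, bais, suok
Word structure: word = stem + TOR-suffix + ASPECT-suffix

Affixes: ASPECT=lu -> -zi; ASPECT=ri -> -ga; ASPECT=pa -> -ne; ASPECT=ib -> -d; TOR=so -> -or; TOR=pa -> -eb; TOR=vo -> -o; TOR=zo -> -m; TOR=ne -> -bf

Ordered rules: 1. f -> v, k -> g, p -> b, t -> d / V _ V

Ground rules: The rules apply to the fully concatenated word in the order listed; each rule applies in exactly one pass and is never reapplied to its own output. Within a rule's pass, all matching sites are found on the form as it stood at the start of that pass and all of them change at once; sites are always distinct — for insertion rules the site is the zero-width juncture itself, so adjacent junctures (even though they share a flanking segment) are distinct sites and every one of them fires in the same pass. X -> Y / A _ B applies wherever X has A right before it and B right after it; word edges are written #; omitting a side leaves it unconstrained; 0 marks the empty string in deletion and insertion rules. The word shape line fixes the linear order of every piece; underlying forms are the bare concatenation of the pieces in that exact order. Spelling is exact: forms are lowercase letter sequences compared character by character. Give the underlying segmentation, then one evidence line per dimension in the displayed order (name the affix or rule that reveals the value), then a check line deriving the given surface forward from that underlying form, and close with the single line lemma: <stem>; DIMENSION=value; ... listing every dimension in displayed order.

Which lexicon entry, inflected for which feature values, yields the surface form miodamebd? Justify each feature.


underlying: miotam-eb-d
ASPECT=ib - signalled by the affix -d
TOR=pa - signalled by the affix -eb
check: miotamebd -> miodamebd
lemma: miotam; ASPECT=ib; TOR=pa


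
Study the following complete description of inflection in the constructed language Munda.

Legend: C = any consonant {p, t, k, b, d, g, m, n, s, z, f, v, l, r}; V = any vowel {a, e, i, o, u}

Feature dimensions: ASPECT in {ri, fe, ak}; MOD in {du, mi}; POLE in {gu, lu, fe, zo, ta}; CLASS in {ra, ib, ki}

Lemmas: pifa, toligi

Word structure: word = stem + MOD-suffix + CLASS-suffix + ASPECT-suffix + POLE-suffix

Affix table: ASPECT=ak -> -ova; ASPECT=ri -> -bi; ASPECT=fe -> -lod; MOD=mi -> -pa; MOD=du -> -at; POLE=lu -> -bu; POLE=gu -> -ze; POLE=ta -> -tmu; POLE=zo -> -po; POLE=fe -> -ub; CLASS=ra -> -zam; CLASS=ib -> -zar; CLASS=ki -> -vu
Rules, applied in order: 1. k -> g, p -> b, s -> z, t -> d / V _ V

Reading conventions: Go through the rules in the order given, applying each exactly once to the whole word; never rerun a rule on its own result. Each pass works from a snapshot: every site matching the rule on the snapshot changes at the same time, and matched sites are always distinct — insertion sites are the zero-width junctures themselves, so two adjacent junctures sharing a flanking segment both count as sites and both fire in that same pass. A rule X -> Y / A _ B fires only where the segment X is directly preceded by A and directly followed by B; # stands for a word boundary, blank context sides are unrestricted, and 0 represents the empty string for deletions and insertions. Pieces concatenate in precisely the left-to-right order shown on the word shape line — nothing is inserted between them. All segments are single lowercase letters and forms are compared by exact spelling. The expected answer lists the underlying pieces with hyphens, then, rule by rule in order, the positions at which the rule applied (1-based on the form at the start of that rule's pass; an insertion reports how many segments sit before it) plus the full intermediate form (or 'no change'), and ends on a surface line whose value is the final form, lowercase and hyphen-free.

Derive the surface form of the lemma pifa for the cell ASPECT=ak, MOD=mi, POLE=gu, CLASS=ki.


underlying: pifa-pa-vu-ova-ze
1. k -> g, p -> b, s -> z, t -> d / V _ V: fires at position(s) 5: pifabavuovaze
surface: pifabavuovaze


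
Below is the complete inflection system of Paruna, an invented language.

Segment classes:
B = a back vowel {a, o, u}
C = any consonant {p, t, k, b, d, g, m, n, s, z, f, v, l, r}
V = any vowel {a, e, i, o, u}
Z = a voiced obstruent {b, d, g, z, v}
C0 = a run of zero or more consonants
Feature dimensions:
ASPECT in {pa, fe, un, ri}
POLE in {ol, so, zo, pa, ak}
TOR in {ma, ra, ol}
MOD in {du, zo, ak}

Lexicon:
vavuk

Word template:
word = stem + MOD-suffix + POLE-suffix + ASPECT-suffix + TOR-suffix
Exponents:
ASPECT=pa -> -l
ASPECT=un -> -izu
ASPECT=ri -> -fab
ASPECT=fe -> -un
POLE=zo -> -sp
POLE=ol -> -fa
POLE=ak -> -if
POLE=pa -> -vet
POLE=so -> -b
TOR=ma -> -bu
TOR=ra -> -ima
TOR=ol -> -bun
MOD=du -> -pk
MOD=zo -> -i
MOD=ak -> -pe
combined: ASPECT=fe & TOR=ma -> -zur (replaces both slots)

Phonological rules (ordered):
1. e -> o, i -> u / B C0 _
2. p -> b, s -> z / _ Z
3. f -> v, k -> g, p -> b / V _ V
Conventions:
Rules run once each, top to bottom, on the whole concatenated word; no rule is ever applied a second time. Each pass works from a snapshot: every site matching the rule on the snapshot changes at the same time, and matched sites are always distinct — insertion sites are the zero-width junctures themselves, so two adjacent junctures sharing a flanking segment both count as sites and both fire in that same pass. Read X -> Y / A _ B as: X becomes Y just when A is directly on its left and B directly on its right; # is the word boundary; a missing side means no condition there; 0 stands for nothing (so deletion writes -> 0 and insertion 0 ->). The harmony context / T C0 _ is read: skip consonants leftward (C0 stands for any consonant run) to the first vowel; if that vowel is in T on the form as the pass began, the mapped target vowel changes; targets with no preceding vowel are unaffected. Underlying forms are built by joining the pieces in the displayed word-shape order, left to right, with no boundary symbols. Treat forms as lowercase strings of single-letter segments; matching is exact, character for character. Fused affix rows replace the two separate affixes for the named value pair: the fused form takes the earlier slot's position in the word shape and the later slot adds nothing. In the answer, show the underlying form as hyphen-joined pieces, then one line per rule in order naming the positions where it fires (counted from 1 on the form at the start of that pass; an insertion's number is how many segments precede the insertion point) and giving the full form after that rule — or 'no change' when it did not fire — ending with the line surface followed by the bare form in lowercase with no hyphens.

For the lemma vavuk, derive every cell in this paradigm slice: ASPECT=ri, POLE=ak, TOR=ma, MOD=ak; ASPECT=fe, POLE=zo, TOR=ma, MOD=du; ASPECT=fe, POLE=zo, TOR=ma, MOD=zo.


cell ASPECT=ri, POLE=ak, TOR=ma, MOD=ak:
underlying: vavuk-pe-if-fab-bu
1. e -> o, i -> u / B C0 _: fires at position(s) 7: vavukpoiffabbu
2. p -> b, s -> z / _ Z: no change
3. f -> v, k -> g, p -> b / V _ V: no change
surface: vavukpoiffabbu

cell ASPECT=fe, POLE=zo, TOR=ma, MOD=du:
underlying: vavuk-pk-sp-zur
1. e -> o, i -> u / B C0 _: no change
2. p -> b, s -> z / _ Z: fires at position(s) 9: vavukpksbzur
3. f -> v, k -> g, p -> b / V _ V: no change
surface: vavukpksbzur

cell ASPECT=fe, POLE=zo, TOR=ma, MOD=zo:
underlying: vavuk-i-sp-zur
1. e -> o, i -> u / B C0 _: fires at position(s) 6: vavukuspzur
2. p -> b, s -> z / _ Z: fires at position(s) 8: vavukusbzur
3. f -> v, k -> g, p -> b / V _ V: fires at position(s) 5: vavugusbzur
surface: vavugusbzur


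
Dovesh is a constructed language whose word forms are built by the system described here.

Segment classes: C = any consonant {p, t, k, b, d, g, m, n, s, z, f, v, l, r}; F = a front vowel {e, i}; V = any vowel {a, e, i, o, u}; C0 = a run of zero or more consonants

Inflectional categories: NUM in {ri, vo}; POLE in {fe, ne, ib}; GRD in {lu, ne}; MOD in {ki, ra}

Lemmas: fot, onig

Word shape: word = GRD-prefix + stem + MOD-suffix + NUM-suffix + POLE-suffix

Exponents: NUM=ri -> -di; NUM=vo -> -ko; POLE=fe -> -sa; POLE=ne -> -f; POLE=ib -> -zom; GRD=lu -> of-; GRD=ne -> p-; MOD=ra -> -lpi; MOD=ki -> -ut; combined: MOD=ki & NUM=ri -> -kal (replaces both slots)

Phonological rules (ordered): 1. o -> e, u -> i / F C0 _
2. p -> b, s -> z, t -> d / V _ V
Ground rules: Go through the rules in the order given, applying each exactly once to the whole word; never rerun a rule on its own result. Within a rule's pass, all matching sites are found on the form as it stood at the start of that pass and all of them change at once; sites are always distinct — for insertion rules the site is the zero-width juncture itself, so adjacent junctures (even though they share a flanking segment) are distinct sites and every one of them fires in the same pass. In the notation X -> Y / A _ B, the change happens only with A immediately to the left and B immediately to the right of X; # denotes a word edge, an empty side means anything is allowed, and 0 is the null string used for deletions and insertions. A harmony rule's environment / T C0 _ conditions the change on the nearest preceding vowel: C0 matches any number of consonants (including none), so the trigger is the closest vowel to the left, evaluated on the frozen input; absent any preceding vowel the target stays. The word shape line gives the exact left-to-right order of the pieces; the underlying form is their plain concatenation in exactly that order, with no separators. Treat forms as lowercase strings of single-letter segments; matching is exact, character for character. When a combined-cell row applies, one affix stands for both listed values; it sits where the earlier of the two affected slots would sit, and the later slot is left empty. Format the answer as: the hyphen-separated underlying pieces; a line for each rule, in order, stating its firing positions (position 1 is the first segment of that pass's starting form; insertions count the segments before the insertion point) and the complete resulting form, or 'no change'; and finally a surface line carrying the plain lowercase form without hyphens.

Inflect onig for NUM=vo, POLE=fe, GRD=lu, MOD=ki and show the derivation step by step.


underlying: of-onig-ut-ko-sa
1. o -> e, u -> i / F C0 _: fires at position(s) 7: ofonigitkosa
2. p -> b, s -> z, t -> d / V _ V: fires at position(s) 11: ofonigitkoza
surface: ofonigitkoza


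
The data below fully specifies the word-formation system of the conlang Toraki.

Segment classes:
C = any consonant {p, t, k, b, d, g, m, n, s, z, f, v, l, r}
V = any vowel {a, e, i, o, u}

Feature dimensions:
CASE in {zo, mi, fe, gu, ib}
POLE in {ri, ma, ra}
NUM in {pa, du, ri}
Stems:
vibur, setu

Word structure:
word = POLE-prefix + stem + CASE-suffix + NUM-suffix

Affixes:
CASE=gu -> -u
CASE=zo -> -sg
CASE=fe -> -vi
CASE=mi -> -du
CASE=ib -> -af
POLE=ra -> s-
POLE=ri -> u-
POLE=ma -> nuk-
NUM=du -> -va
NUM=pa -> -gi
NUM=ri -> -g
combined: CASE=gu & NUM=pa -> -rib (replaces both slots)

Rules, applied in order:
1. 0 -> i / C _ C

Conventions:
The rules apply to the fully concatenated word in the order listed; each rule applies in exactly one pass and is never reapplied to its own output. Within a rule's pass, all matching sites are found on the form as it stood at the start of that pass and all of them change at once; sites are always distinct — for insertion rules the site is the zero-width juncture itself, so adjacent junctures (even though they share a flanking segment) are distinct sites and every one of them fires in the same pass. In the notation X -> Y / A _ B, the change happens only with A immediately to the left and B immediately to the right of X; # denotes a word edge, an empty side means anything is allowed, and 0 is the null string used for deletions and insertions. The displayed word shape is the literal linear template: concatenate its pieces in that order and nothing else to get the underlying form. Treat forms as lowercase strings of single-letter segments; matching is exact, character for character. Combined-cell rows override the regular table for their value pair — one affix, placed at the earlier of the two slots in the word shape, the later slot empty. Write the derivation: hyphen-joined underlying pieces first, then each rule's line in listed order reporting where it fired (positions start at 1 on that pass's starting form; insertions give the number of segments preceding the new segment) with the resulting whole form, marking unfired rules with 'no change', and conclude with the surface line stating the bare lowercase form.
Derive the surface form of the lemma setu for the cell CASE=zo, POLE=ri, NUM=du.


underlying: u-setu-sg-va
1. 0 -> i / C _ C: inserts after position(s) 6, 7: usetusigiva
surface: usetusigiva


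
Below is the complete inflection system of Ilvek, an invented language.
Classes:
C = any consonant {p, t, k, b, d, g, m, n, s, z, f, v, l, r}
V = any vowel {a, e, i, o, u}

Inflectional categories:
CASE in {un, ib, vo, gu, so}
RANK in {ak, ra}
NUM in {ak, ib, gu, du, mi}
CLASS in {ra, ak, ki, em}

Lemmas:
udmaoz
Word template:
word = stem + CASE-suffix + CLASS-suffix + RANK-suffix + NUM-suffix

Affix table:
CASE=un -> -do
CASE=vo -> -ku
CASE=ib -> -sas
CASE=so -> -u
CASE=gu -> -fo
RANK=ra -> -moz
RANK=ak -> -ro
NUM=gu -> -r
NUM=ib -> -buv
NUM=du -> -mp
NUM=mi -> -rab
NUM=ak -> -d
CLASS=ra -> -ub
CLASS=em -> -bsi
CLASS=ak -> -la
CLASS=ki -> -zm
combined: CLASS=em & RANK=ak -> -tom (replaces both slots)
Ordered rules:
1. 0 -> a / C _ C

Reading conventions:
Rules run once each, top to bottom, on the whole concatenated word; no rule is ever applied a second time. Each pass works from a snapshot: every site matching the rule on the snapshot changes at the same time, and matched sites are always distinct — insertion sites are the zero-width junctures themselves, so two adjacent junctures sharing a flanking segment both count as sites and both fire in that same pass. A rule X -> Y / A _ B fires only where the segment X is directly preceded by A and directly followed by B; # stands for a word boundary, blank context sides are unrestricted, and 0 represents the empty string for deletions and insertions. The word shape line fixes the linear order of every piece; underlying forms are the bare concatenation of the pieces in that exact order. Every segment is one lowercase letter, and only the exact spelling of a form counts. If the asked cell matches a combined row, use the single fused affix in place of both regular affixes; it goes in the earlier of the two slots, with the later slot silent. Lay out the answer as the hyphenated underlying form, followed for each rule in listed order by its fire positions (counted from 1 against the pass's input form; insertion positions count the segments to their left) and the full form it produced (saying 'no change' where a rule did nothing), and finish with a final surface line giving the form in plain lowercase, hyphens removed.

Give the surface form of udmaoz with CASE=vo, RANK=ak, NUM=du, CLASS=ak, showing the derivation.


underlying: udmaoz-ku-la-ro-mp
1. 0 -> a / C _ C: inserts after position(s) 2, 6, 13: udamaozakularomap
surface: udamaozakularomap


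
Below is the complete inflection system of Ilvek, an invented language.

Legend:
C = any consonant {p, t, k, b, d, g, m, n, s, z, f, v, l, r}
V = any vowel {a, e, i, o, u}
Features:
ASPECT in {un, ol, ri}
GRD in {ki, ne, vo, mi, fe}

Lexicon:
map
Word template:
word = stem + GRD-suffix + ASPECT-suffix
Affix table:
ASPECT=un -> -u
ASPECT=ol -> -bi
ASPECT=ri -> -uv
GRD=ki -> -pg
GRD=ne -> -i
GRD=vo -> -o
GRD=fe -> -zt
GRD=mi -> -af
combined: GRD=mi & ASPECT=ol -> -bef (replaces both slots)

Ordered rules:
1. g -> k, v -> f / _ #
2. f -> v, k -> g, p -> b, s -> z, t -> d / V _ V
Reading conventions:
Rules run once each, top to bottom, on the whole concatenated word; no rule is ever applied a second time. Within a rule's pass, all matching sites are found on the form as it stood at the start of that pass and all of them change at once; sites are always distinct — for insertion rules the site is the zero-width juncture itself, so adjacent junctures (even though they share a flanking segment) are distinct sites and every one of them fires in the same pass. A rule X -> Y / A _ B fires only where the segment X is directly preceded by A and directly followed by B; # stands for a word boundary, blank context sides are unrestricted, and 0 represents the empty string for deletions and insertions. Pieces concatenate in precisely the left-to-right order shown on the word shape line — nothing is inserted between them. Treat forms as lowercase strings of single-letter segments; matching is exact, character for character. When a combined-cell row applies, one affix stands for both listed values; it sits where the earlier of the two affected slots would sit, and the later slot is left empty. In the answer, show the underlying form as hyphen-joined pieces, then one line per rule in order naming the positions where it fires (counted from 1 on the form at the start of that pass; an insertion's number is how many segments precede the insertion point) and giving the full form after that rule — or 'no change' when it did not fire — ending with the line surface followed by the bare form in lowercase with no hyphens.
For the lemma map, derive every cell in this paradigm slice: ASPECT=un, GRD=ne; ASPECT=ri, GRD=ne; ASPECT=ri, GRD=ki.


cell ASPECT=un, GRD=ne:
underlying: map-i-u
1. g -> k, v -> f / _ #: no change
2. f -> v, k -> g, p -> b, s -> z, t -> d / V _ V: fires at position(s) 3: mabiu
surface: mabiu

cell ASPECT=ri, GRD=ne:
underlying: map-i-uv
1. g -> k, v -> f / _ #: fires at position(s) 6: mapiuf
2. f -> v, k -> g, p -> b, s -> z, t -> d / V _ V: fires at position(s) 3: mabiuf
surface: mabiuf

cell ASPECT=ri, GRD=ki:
underlying: map-pg-uv
1. g -> k, v -> f / _ #: fires at position(s) 7: mappguf
2. f -> v, k -> g, p -> b, s -> z, t -> d / V _ V: no change
surface: mappguf


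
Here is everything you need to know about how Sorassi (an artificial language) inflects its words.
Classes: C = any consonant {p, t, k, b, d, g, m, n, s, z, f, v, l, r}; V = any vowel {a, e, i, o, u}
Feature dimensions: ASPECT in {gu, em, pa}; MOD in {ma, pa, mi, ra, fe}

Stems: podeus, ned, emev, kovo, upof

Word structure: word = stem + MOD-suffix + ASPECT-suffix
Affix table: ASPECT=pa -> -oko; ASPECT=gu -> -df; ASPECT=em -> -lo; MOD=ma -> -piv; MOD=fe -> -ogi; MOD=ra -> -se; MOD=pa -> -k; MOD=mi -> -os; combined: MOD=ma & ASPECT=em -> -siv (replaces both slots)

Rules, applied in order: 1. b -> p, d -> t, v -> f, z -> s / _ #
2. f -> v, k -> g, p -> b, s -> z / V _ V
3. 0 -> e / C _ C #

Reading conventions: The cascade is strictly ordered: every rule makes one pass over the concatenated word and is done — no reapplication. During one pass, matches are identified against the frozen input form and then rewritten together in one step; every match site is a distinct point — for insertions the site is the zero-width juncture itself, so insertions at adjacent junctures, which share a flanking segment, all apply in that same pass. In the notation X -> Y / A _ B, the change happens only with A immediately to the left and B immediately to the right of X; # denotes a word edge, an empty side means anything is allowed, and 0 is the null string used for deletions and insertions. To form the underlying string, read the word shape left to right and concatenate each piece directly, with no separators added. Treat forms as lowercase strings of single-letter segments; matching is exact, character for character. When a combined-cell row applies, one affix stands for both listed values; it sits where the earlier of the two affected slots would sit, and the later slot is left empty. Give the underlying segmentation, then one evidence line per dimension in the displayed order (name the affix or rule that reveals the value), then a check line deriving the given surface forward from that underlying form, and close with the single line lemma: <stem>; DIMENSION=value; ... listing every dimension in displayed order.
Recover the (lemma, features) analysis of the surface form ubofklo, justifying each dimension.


underlying: upof-k-lo
ASPECT=em - signalled by the affix -lo
MOD=pa - signalled by the affix -k
check: upofklo -> upofklo -> ubofklo -> ubofklo
lemma: upof; ASPECT=em; MOD=pa


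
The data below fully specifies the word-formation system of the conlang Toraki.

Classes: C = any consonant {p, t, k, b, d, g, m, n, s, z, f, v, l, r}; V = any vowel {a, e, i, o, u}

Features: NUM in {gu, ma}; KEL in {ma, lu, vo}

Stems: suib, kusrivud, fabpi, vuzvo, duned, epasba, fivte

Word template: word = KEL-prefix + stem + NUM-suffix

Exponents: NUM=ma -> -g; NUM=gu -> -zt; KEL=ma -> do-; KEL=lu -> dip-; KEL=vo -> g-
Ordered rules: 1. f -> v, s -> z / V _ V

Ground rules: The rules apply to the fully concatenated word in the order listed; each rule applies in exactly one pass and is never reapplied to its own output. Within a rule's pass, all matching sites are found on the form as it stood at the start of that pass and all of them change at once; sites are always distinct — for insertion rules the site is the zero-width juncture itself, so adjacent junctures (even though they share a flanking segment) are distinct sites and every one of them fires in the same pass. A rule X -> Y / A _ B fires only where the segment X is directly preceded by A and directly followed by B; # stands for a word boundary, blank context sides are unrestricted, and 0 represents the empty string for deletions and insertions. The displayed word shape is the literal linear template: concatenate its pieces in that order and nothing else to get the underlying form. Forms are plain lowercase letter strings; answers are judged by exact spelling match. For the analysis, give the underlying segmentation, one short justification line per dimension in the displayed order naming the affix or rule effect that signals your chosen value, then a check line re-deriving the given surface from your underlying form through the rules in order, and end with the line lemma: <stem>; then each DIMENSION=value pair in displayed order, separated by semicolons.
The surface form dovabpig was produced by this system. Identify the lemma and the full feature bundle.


underlying: do-fabpi-g
NUM=ma - signalled by the affix -g
KEL=ma - signalled by the affix do-
check: dofabpig -> dovabpig
lemma: fabpi; NUM=ma; KEL=ma


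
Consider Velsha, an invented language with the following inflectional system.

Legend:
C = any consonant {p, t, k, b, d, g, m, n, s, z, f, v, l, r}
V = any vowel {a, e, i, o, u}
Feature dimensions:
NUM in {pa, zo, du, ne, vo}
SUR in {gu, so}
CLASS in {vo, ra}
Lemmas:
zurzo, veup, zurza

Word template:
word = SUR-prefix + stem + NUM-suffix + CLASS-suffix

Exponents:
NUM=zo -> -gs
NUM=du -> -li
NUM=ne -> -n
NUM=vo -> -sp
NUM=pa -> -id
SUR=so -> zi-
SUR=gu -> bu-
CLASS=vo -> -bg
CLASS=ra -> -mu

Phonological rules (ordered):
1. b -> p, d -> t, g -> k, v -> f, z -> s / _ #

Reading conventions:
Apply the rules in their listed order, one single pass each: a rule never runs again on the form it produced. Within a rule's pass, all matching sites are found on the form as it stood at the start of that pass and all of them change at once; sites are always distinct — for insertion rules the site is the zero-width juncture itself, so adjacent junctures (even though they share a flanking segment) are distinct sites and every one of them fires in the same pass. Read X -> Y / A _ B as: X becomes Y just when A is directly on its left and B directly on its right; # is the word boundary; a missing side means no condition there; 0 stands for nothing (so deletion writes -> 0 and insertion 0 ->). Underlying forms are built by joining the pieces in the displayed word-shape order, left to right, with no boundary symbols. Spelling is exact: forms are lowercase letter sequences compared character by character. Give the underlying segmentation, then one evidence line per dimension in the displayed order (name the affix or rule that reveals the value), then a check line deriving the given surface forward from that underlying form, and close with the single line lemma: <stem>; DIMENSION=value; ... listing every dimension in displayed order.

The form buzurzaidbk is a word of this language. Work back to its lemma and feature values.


underlying: bu-zurza-id-bg
NUM=pa - signalled by the affix -id
SUR=gu - signalled by the affix bu-
CLASS=vo - signalled by the affix -bg
check: buzurzaidbg -> buzurzaidbk
lemma: zurza; NUM=pa; SUR=gu; CLASS=vo


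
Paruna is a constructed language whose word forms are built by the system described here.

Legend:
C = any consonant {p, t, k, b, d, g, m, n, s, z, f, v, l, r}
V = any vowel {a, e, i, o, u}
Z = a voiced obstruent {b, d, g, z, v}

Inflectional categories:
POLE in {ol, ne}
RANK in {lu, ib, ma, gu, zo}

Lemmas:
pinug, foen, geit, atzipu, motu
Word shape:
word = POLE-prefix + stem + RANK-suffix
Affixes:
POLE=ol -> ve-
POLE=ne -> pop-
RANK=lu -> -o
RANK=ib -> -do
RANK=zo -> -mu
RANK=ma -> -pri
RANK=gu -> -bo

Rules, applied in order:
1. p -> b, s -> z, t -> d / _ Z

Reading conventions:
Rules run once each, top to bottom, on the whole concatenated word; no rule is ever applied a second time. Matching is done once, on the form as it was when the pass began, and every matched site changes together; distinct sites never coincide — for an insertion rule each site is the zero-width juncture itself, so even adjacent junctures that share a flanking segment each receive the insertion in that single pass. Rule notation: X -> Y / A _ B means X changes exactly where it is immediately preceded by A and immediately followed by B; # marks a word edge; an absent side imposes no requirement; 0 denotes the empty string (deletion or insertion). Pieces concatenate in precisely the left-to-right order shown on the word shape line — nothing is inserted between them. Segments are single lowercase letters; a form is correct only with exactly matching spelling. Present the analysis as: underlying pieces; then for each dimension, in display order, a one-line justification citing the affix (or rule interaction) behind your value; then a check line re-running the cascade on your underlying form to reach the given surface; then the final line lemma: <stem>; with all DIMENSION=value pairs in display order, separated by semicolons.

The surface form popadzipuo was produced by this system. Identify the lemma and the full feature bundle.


underlying: pop-atzipu-o
POLE=ne - signalled by the affix pop-
RANK=lu - signalled by the affix -o
check: popatzipuo -> popadzipuo
lemma: atzipu; POLE=ne; RANK=lu


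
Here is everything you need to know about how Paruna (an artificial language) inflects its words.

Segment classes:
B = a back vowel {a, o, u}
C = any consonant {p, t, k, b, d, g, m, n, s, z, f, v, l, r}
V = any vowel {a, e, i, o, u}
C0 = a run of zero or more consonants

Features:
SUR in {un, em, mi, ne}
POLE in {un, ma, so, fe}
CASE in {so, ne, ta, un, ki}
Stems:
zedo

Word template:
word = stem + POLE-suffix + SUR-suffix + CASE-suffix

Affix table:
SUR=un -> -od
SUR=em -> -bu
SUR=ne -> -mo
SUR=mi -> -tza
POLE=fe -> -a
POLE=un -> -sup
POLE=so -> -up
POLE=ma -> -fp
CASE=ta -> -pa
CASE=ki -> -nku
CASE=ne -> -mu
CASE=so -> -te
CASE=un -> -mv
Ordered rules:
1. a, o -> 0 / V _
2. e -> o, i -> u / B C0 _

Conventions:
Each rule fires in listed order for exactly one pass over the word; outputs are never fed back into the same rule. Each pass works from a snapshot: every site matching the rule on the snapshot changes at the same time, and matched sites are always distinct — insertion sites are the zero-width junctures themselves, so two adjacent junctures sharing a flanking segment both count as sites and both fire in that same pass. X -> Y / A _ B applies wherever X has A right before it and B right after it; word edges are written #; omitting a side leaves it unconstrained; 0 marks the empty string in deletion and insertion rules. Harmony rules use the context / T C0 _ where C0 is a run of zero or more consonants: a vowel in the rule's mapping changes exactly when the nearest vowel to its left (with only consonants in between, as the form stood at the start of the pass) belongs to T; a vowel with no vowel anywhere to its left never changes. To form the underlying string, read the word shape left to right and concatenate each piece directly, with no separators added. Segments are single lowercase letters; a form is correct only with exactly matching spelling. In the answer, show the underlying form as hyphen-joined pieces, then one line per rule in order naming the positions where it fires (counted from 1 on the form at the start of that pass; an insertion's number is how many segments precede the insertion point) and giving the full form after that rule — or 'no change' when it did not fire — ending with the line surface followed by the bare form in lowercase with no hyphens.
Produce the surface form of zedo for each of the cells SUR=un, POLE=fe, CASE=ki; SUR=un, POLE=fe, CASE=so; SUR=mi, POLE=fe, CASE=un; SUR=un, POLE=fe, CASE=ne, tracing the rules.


cell SUR=un, POLE=fe, CASE=ki:
underlying: zedo-a-od-nku
1. a, o -> 0 / V _: fires at position(s) 5, 6: zedodnku
2. e -> o, i -> u / B C0 _: no change
surface: zedodnku

cell SUR=un, POLE=fe, CASE=so:
underlying: zedo-a-od-te
1. a, o -> 0 / V _: fires at position(s) 5, 6: zedodte
2. e -> o, i -> u / B C0 _: fires at position(s) 7: zedodto
surface: zedodto

cell SUR=mi, POLE=fe, CASE=un:
underlying: zedo-a-tza-mv
1. a, o -> 0 / V _: fires at position(s) 5: zedotzamv
2. e -> o, i -> u / B C0 _: no change
surface: zedotzamv

cell SUR=un, POLE=fe, CASE=ne:
underlying: zedo-a-od-mu
1. a, o -> 0 / V _: fires at position(s) 5, 6: zedodmu
2. e -> o, i -> u / B C0 _: no change
surface: zedodmu
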